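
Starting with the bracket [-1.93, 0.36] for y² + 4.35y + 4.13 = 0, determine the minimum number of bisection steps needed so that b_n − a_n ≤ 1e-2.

8

Initial width b − a = 0.36 − -1.93 = 2.290000.
After n steps the width is (b−a)/2^n; need (b−a)/2^n ≤ 1e-2.
So n ≥ log₂(2.290000/1e-2) = log₂(229.0000) ≈ 7.8392.
Hence n = 8.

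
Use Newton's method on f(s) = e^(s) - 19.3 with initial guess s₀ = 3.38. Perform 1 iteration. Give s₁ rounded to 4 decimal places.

f'(s) = e^(s)
s_0 = 3.380000: f = 10.070771, f' = 29.370771 → s_1 = 3.380000 - (10.070771)/(29.370771) = 3.037116

3.0371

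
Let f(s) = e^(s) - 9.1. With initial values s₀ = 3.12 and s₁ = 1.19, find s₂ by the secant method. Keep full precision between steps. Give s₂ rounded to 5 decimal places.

Secant update: s_(k+1) = s_k − f(s_k)·(s_k − s_(k-1))/(f(s_k) − f(s_(k-1))).
f(s_0) = 13.546380, f(s_1) = -5.812919
s_2 = 1.190000 - (-5.812919)·(1.190000 - 3.120000)/(-5.812919 - (13.546380)) = 1.769511; f(s_2) = -3.232015

1.76951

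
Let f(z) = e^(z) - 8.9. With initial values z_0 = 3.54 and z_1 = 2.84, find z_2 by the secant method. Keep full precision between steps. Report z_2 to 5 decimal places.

2.50855

f(z_0) = 25.566919, f(z_1) = 8.215766
z_2 = 2.840000 - (8.215766)·(2.840000 - 3.540000)/(8.215766 - (25.566919)) = 2.508550; f(z_2) = 3.387104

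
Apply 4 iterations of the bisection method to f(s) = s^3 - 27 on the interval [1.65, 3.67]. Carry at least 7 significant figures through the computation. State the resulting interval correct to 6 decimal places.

[2.912500, 3.038750]

f(1.650000) = -22.507875, f(3.670000) = 22.430863 (opposite signs)
step 1: m = 2.660000, f(m) = -8.178904 < 0 → root in [2.660000, 3.670000]
step 2: m = 3.165000, f(m) = 4.704517 > 0 → root in [2.660000, 3.165000]
step 3: m = 2.912500, f(m) = -2.294264 < 0 → root in [2.912500, 3.165000]
step 4: m = 3.038750, f(m) = 1.059822 > 0 → root in [2.912500, 3.038750]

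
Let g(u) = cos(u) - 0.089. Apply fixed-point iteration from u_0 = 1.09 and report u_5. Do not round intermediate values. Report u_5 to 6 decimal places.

u_1 = g(1.090000) = 0.373485
u_2 = g(0.373485) = 0.842061
u_3 = g(0.842061) = 0.576926
u_4 = g(0.576926) = 0.749143
u_5 = g(0.749143) = 0.643273

0.643273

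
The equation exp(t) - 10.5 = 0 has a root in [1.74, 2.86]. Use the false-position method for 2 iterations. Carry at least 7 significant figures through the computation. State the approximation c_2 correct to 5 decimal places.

False-position update: c = (a·f(b) − b·f(a))/(f(b) − f(a)); replace the endpoint whose sign matches f(c).
f(1.740000) = -4.802657, f(2.860000) = 6.961527
step 1: c = 2.197233, f(c) = -1.499922 < 0 → new bracket [2.197233, 2.860000]
step 2: c = 2.314719, f(c) = -0.377923 < 0 → new bracket [2.314719, 2.860000]

2.31472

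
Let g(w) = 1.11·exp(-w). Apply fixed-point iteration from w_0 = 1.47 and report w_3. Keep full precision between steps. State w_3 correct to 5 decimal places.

w_1 = g(1.470000) = 0.255217
w_2 = g(0.255217) = 0.859970
w_3 = g(0.859970) = 0.469724

0.46972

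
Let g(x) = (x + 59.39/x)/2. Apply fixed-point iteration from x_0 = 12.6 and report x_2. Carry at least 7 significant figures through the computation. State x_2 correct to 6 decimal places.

7.758646

x_1 = g(12.600000) = 8.656746
x_2 = g(8.656746) = 7.758646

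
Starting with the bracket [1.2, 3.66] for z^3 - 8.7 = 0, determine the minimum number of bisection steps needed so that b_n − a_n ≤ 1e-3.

Initial width b − a = 3.66 − 1.2 = 2.460000.
After n steps the width is (b−a)/2^n; need (b−a)/2^n ≤ 1e-3.
So n ≥ log₂(2.460000/1e-3) = log₂(2460.0000) ≈ 11.2644.
Hence n = 12.

12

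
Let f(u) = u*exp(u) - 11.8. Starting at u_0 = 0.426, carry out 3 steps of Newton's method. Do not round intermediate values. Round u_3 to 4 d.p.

3.8867

f'(u) = (u+1)*exp(u)
u_0 = 0.426000: f = -11.147743, f' = 2.183378 → u_1 = 0.426000 - (-11.147743)/(2.183378) = 5.531731
u_1 = 5.531731: f = 1385.409264, f' = 1649.790091 → u_2 = 5.531731 - (1385.409264)/(1649.790091) = 4.691982
u_2 = 4.691982: f = 499.950751, f' = 620.819946 → u_3 = 4.691982 - (499.950751)/(620.819946) = 3.886675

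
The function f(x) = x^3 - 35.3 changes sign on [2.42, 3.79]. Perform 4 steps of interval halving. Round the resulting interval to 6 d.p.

[3.276250, 3.361875]

f(2.420000) = -21.127512, f(3.790000) = 19.139939 (opposite signs)
step 1: m = 3.105000, f(m) = -5.364617 < 0 → root in [3.105000, 3.790000]
step 2: m = 3.447500, f(m) = 5.674421 > 0 → root in [3.105000, 3.447500]
step 3: m = 3.276250, f(m) = -0.133342 < 0 → root in [3.276250, 3.447500]
step 4: m = 3.361875, f(m) = 2.696595 > 0 → root in [3.276250, 3.361875]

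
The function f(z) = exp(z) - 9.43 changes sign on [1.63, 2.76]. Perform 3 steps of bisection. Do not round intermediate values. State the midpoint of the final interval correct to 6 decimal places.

f(1.630000) = -4.326125, f(2.760000) = 6.369843 (opposite signs)
step 1: m = 2.195000, f(m) = -0.449999 < 0 → root in [2.195000, 2.760000]
step 2: m = 2.477500, f(m) = 2.481449 > 0 → root in [2.195000, 2.477500]
step 3: m = 2.336250, f(m) = 0.912380 > 0 → root in [2.195000, 2.336250]
Midpoint of [2.195000, 2.336250] = 2.265625

2.265625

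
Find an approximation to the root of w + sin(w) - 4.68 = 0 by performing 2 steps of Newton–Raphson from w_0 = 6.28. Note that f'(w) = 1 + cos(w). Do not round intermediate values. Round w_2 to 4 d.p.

Newton update: w ← w − f(w)/f'(w).
w_0 = 6.280000: f = 1.596815, f' = 1.999995 → w_1 = 6.280000 - (1.596815)/(1.999995) = 5.481591
w_1 = 5.481591: f = 0.083124, f' = 1.695562 → w_2 = 5.481591 - (0.083124)/(1.695562) = 5.432566

5.4326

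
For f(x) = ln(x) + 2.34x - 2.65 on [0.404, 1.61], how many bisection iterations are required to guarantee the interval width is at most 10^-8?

27

Initial width b − a = 1.61 − 0.404 = 1.206000.
After n steps the width is (b−a)/2^n; need (b−a)/2^n ≤ 10^-8.
So n ≥ log₂(1.206000/10^-8) = log₂(120600000.0000) ≈ 26.8457.
Hence n = 27.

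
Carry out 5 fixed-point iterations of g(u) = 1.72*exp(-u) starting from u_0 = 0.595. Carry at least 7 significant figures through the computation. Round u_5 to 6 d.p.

u_1 = g(0.595000) = 0.948688
u_2 = g(0.948688) = 0.666068
u_3 = g(0.666068) = 0.883606
u_4 = g(0.883606) = 0.710859
u_5 = g(0.710859) = 0.844902

0.844902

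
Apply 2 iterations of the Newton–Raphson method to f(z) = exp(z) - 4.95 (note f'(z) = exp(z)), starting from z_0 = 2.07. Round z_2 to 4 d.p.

z_0 = 2.070000: f = 2.974823, f' = 7.924823 → z_1 = 2.070000 - (2.974823)/(7.924823) = 1.694620
z_1 = 1.694620: f = 0.494575, f' = 5.444575 → z_2 = 1.694620 - (0.494575)/(5.444575) = 1.603782

1.6038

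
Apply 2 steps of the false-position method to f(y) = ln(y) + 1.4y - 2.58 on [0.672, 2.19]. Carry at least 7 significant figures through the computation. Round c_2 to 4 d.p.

f(0.672000) = -2.036697, f(2.190000) = 1.269902
step 1: c = 1.607011, f(c) = 0.144191 > 0 → new bracket [0.672000, 1.607011]
step 2: c = 1.545192, f(c) = 0.018417 > 0 → new bracket [0.672000, 1.545192]

1.5452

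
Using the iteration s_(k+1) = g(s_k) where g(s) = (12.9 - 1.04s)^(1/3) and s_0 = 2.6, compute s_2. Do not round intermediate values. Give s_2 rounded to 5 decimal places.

2.19978

s_1 = g(2.600000) = 2.168419
s_2 = g(2.168419) = 2.199783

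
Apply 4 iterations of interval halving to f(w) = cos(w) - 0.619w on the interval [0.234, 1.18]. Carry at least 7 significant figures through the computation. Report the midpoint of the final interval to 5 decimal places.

f(0.234000) = 0.827901, f(1.180000) = -0.349495 (opposite signs)
step 1: m = 0.707000, f(m) = 0.322681 > 0 → root in [0.707000, 1.180000]
step 2: m = 0.943500, f(m) = 0.002931 > 0 → root in [0.943500, 1.180000]
step 3: m = 1.061750, f(m) = -0.169879 < 0 → root in [0.943500, 1.061750]
step 4: m = 1.002625, f(m) = -0.082533 < 0 → root in [0.943500, 1.002625]
Midpoint of [0.943500, 1.002625] = 0.973063

0.97306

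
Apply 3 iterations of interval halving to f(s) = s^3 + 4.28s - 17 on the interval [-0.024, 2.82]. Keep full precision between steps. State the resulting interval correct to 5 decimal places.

[1.75350, 2.10900]

f(-0.024000) = -17.102734, f(2.820000) = 17.495368 (opposite signs)
step 1: m = 1.398000, f(m) = -8.284303 < 0 → root in [1.398000, 2.820000]
step 2: m = 2.109000, f(m) = 1.407101 > 0 → root in [1.398000, 2.109000]
step 3: m = 1.753500, f(m) = -4.103424 < 0 → root in [1.753500, 2.109000]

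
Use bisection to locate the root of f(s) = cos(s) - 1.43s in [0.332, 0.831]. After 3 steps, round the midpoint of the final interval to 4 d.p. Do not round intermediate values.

0.6127

f(0.332000) = 0.470632, f(0.831000) = -0.514193 (opposite signs)
step 1: m = 0.581500, f(m) = 0.004095 > 0 → root in [0.581500, 0.831000]
step 2: m = 0.706250, f(m) = -0.249137 < 0 → root in [0.581500, 0.706250]
step 3: m = 0.643875, f(m) = -0.120966 < 0 → root in [0.581500, 0.643875]
Midpoint of [0.581500, 0.643875] = 0.612688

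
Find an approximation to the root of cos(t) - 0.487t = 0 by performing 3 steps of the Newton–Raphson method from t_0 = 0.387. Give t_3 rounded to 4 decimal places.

f'(t) = -sin(t) - 0.487
t_0 = 0.387000: f = 0.737576, f' = -0.864412 → t_1 = 0.387000 - (0.737576)/(-0.864412) = 1.240270
t_1 = 1.240270: f = -0.279470, f' = -1.432872 → t_2 = 1.240270 - (-0.279470)/(-1.432872) = 1.045228
t_2 = 1.045228: f = -0.007321, f' = -1.352039 → t_3 = 1.045228 - (-0.007321)/(-1.352039) = 1.039813

1.0398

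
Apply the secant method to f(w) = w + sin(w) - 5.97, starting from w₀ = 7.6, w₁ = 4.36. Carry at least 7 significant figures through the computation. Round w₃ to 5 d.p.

f(w_0) = 2.597920, f(w_1) = -2.548551
w_2 = 4.360000 - (-2.548551)·(4.360000 - 7.600000)/(-2.548551 - (2.597920)) = 5.964460; f(w_2) = -0.318897
w_3 = 5.964460 - (-0.318897)·(5.964460 - 4.360000)/(-0.318897 - (-2.548551)) = 6.193938; f(w_3) = 0.134809

6.19394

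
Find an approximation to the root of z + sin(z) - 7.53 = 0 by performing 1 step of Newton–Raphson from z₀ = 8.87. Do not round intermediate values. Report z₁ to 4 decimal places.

-3.5765

f'(z) = 1 + cos(z)
z_0 = 8.870000: f = 1.866755, f' = 0.149983 → z_1 = 8.870000 - (1.866755)/(0.149983) = -3.576476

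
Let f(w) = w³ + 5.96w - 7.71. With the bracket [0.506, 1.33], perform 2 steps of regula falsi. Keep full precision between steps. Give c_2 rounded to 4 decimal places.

1.0774

f(0.506000) = -4.564686, f(1.330000) = 2.569437
step 1: c = 1.033227, f(c) = -0.448939 < 0 → new bracket [1.033227, 1.330000]
step 2: c = 1.077367, f(c) = -0.038367 < 0 → new bracket [1.077367, 1.330000]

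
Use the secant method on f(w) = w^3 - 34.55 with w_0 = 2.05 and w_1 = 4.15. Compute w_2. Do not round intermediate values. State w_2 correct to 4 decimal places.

2.9164

Secant update: w_(k+1) = w_k − f(w_k)·(w_k − w_(k-1))/(f(w_k) − f(w_(k-1))).
f(w_0) = -25.934875, f(w_1) = 36.923375
w_2 = 4.150000 - (36.923375)·(4.150000 - 2.050000)/(36.923375 - (-25.934875)) = 2.916445; f(w_2) = -9.743727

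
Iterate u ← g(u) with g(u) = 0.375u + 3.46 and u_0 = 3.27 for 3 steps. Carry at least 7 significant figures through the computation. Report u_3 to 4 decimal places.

u_1 = g(3.270000) = 4.686250
u_2 = g(4.686250) = 5.217344
u_3 = g(5.217344) = 5.416504

5.4165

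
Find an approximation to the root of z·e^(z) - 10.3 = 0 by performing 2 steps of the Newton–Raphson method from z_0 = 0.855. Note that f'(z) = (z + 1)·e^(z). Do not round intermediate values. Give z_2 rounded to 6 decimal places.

2.196142

z_0 = 0.855000: f = -8.289575, f' = 4.361799 → z_1 = 0.855000 - (-8.289575)/(4.361799) = 2.755494
z_1 = 2.755494: f = 33.040655, f' = 59.069468 → z_2 = 2.755494 - (33.040655)/(59.069468) = 2.196142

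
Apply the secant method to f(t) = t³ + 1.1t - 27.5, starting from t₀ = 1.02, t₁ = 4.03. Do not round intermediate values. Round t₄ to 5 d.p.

2.97638

f(t_0) = -25.316792, f(t_1) = 42.383827
t_2 = 4.030000 - (42.383827)·(4.030000 - 1.020000)/(42.383827 - (-25.316792)) = 2.145596; f(t_2) = -15.262417
t_3 = 2.145596 - (-15.262417)·(2.145596 - 4.030000)/(-15.262417 - (42.383827)) = 2.644511; f(t_3) = -6.096820
t_4 = 2.644511 - (-6.096820)·(2.644511 - 2.145596)/(-6.096820 - (-15.262417)) = 2.976381; f(t_4) = 2.141324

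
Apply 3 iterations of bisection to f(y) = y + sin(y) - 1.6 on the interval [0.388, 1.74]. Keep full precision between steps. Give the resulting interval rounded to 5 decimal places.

[0.72600, 0.89500]

f(0.388000) = -0.833662, f(1.740000) = 1.125719 (opposite signs)
step 1: m = 1.064000, f(m) = 0.338304 > 0 → root in [0.388000, 1.064000]
step 2: m = 0.726000, f(m) = -0.210116 < 0 → root in [0.726000, 1.064000]
step 3: m = 0.895000, f(m) = 0.075209 > 0 → root in [0.726000, 0.895000]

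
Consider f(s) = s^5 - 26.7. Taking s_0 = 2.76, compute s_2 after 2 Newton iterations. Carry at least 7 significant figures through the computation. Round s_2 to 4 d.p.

Newton update: s ← s − f(s)/f'(s).
f'(s) = 5s^4
s_0 = 2.760000: f = 133.456810, f' = 290.139149 → s_1 = 2.760000 - (133.456810)/(290.139149) = 2.300025
s_1 = 2.300025: f = 37.666901, f' = 139.926537 → s_2 = 2.300025 - (37.666901)/(139.926537) = 2.030834

2.0308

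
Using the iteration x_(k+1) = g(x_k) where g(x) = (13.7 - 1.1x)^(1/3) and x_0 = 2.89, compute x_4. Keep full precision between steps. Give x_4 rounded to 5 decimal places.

2.23981

x_1 = g(2.890000) = 2.191218
x_2 = g(2.191218) = 2.243332
x_3 = g(2.243332) = 2.239529
x_4 = g(2.239529) = 2.239807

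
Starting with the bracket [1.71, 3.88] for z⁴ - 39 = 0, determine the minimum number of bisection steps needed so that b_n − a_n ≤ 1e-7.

Initial width b − a = 3.88 − 1.71 = 2.170000.
After n steps the width is (b−a)/2^n; need (b−a)/2^n ≤ 1e-7.
So n ≥ log₂(2.170000/1e-7) = log₂(21700000.0000) ≈ 24.3712.
Hence n = 25.

25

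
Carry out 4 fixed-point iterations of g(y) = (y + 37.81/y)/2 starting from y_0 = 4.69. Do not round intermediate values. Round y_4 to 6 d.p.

6.148984

y_1 = g(4.690000) = 6.375917
y_2 = g(6.375917) = 6.153022
y_3 = g(6.153022) = 6.148985
y_4 = g(6.148985) = 6.148984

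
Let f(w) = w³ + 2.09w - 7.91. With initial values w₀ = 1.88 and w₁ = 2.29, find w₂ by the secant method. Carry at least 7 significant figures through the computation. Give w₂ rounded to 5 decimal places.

f(w_0) = 2.663872, f(w_1) = 8.885089
w_2 = 2.290000 - (8.885089)·(2.290000 - 1.880000)/(8.885089 - (2.663872)) = 1.704442; f(w_2) = 0.603891

1.70444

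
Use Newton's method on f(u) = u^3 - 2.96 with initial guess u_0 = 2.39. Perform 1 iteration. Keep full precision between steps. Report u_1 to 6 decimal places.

1.766066

f'(u) = 3u^2
u_0 = 2.390000: f = 10.691919, f' = 17.136300 → u_1 = 2.390000 - (10.691919)/(17.136300) = 1.766066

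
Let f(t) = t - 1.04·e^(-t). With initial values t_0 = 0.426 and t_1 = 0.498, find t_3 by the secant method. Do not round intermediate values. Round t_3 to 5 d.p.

Secant update: t_(k+1) = t_k − f(t_k)·(t_k − t_(k-1))/(f(t_k) − f(t_(k-1))).
f(t_0) = -0.253241, f(t_1) = -0.134055
t_2 = 0.498000 - (-0.134055)·(0.498000 - 0.426000)/(-0.134055 - (-0.253241)) = 0.578982; f(t_2) = -0.003905
t_3 = 0.578982 - (-0.003905)·(0.578982 - 0.498000)/(-0.003905 - (-0.134055)) = 0.581412; f(t_3) = -0.000061

0.58141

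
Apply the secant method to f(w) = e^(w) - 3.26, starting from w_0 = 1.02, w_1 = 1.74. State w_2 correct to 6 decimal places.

1.139864

Secant update: w_(k+1) = w_k − f(w_k)·(w_k − w_(k-1))/(f(w_k) − f(w_(k-1))).
f(w_0) = -0.486805, f(w_1) = 2.437343
w_2 = 1.740000 - (2.437343)·(1.740000 - 1.020000)/(2.437343 - (-0.486805)) = 1.139864; f(w_2) = -0.133657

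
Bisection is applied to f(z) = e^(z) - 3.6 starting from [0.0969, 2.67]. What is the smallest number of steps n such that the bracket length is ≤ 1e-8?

Initial width b − a = 2.67 − 0.0969 = 2.573100.
After n steps the width is (b−a)/2^n; need (b−a)/2^n ≤ 1e-8.
So n ≥ log₂(2.573100/1e-8) = log₂(257310000.0000) ≈ 27.9389.
Hence n = 28.

28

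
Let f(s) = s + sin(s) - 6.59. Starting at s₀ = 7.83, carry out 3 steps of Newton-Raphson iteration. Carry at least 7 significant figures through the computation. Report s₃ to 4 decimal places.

6.4367

f'(s) = 1 + cos(s)
s_0 = 7.830000: f = 2.239712, f' = 1.023979 → s_1 = 7.830000 - (2.239712)/(1.023979) = 5.642737
s_1 = 5.642737: f = -1.544819, f' = 1.801828 → s_2 = 5.642737 - (-1.544819)/(1.801828) = 6.500099
s_2 = 6.500099: f = 0.125315, f' = 1.976566 → s_3 = 6.500099 - (0.125315)/(1.976566) = 6.436698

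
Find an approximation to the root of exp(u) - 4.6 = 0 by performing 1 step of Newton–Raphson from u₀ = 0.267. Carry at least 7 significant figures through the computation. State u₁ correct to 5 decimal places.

Newton update: u ← u − f(u)/f'(u).
f'(u) = exp(u)
u_0 = 0.267000: f = -3.293960, f' = 1.306040 → u_1 = 0.267000 - (-3.293960)/(1.306040) = 2.789096

2.78910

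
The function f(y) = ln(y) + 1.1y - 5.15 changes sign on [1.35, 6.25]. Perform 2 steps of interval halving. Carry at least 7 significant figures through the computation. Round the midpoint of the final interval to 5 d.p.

f(1.350000) = -3.364895, f(6.250000) = 3.557581 (opposite signs)
step 1: m = 3.800000, f(m) = 0.365001 > 0 → root in [1.350000, 3.800000]
step 2: m = 2.575000, f(m) = -1.371650 < 0 → root in [2.575000, 3.800000]
Midpoint of [2.575000, 3.800000] = 3.187500

3.18750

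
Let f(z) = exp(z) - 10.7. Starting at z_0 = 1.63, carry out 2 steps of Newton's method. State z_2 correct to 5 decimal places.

f'(z) = exp(z)
z_0 = 1.630000: f = -5.596125, f' = 5.103875 → z_1 = 1.630000 - (-5.596125)/(5.103875) = 2.726446
z_1 = 2.726446: f = 4.578497, f' = 15.278497 → z_2 = 2.726446 - (4.578497)/(15.278497) = 2.426777

2.42678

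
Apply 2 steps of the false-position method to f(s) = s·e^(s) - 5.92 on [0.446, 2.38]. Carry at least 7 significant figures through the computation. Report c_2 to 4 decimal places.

1.1034

f(0.446000) = -5.223325, f(2.380000) = 19.795669
step 1: c = 0.849770, f(c) = -3.932297 < 0 → new bracket [0.849770, 2.380000]
step 2: c = 1.103366, f(c) = -2.594131 < 0 → new bracket [1.103366, 2.380000]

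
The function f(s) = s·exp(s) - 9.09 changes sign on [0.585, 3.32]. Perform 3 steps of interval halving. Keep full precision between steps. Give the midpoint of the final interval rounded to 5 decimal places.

1.78156

f(0.585000) = -8.039930, f(3.320000) = 82.742364 (opposite signs)
step 1: m = 1.952500, f(m) = 4.667864 > 0 → root in [0.585000, 1.952500]
step 2: m = 1.268750, f(m) = -4.577812 < 0 → root in [1.268750, 1.952500]
step 3: m = 1.610625, f(m) = -1.027310 < 0 → root in [1.610625, 1.952500]
Midpoint of [1.610625, 1.952500] = 1.781562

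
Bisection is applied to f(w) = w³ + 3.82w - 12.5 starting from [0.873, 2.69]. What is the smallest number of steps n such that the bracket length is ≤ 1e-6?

21

Initial width b − a = 2.69 − 0.873 = 1.817000.
After n steps the width is (b−a)/2^n; need (b−a)/2^n ≤ 1e-6.
So n ≥ log₂(1.817000/1e-6) = log₂(1817000.0000) ≈ 20.7931.
Hence n = 21.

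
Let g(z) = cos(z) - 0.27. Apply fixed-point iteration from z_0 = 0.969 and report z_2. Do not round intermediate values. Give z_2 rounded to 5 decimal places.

0.68647

z_1 = g(0.969000) = 0.296124
z_2 = g(0.296124) = 0.686475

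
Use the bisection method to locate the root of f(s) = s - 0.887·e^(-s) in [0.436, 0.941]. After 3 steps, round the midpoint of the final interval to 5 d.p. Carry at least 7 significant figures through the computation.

f(0.436000) = -0.137550, f(0.941000) = 0.594859 (opposite signs)
step 1: m = 0.688500, f(m) = 0.242934 > 0 → root in [0.436000, 0.688500]
step 2: m = 0.562250, f(m) = 0.056726 > 0 → root in [0.436000, 0.562250]
step 3: m = 0.499125, f(m) = -0.039339 < 0 → root in [0.499125, 0.562250]
Midpoint of [0.499125, 0.562250] = 0.530687

0.53069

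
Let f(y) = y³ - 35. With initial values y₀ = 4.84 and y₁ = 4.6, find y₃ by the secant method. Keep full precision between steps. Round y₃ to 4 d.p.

Secant update: y_(k+1) = y_k − f(y_k)·(y_k − y_(k-1))/(f(y_k) − f(y_(k-1))).
f(y_0) = 78.379904, f(y_1) = 62.336000
y_2 = 4.600000 - (62.336000)·(4.600000 - 4.840000)/(62.336000 - (78.379904)) = 3.667519; f(y_2) = 14.330671
y_3 = 3.667519 - (14.330671)·(3.667519 - 4.600000)/(14.330671 - (62.336000)) = 3.389152; f(y_3) = 3.928994

3.3892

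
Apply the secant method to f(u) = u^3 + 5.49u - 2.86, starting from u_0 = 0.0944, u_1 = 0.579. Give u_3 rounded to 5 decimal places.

0.49827

Secant update: u_(k+1) = u_k − f(u_k)·(u_k − u_(k-1))/(f(u_k) − f(u_(k-1))).
f(u_0) = -2.340903, f(u_1) = 0.512815
u_2 = 0.579000 - (0.512815)·(0.579000 - 0.094400)/(0.512815 - (-2.340903)) = 0.491917; f(u_2) = -0.040340
u_3 = 0.491917 - (-0.040340)·(0.491917 - 0.579000)/(-0.040340 - (0.512815)) = 0.498268; f(u_3) = -0.000805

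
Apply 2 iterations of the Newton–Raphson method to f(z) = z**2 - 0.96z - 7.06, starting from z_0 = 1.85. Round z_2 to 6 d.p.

f'(z) = 2z - 0.96
z_0 = 1.850000: f = -5.413500, f' = 2.740000 → z_1 = 1.850000 - (-5.413500)/(2.740000) = 3.825730
z_1 = 3.825730: f = 3.903509, f' = 6.691460 → z_2 = 3.825730 - (3.903509)/(6.691460) = 3.242373

3.242373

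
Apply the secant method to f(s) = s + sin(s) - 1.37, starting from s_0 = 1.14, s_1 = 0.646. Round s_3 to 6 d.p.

f(s_0) = 0.678633, f(s_1) = -0.122003
s_2 = 0.646000 - (-0.122003)·(0.646000 - 1.140000)/(-0.122003 - (0.678633)) = 0.721277; f(s_2) = 0.011621
s_3 = 0.721277 - (0.011621)·(0.721277 - 0.646000)/(0.011621 - (-0.122003)) = 0.714730; f(s_3) = 0.000144

0.714730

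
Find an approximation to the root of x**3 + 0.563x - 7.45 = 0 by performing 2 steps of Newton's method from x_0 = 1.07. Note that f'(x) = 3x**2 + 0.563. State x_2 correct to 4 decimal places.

1.9948

Newton update: x ← x − f(x)/f'(x).
x_0 = 1.070000: f = -5.622547, f' = 3.997700 → x_1 = 1.070000 - (-5.622547)/(3.997700) = 2.476445
x_1 = 2.476445: f = 9.131739, f' = 18.961346 → x_2 = 2.476445 - (9.131739)/(18.961346) = 1.994848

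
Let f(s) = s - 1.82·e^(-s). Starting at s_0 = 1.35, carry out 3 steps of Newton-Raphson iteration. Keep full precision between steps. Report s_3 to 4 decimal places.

0.8098

f'(s) = 1 + 1.82·e^(-s)
s_0 = 1.350000: f = 0.878183, f' = 1.471817 → s_1 = 1.350000 - (0.878183)/(1.471817) = 0.753334
s_1 = 0.753334: f = -0.103511, f' = 1.856845 → s_2 = 0.753334 - (-0.103511)/(1.856845) = 0.809080
s_2 = 0.809080: f = -0.001307, f' = 1.810387 → s_3 = 0.809080 - (-0.001307)/(1.810387) = 0.809802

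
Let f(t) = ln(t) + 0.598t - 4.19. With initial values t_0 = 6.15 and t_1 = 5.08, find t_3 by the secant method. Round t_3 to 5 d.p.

f(t_0) = 1.304152, f(t_1) = 0.473151
t_2 = 5.080000 - (0.473151)·(5.080000 - 6.150000)/(0.473151 - (1.304152)) = 4.470769; f(t_2) = -0.018920
t_3 = 4.470769 - (-0.018920)·(4.470769 - 5.080000)/(-0.018920 - (0.473151)) = 4.494193; f(t_3) = 0.000314

4.49419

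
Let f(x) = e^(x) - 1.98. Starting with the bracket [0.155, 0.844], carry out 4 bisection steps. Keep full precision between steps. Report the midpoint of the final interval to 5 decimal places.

f(0.155000) = -0.812342, f(0.844000) = 0.345651 (opposite signs)
step 1: m = 0.499500, f(m) = -0.332103 < 0 → root in [0.499500, 0.844000]
step 2: m = 0.671750, f(m) = -0.022340 < 0 → root in [0.671750, 0.844000]
step 3: m = 0.757875, f(m) = 0.153737 > 0 → root in [0.671750, 0.757875]
step 4: m = 0.714812, f(m) = 0.063803 > 0 → root in [0.671750, 0.714812]
Midpoint of [0.671750, 0.714812] = 0.693281

0.69328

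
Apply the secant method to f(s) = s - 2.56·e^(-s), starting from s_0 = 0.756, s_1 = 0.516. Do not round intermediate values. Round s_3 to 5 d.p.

f(s_0) = -0.446025, f(s_1) = -1.012073
s_2 = 0.516000 - (-1.012073)·(0.516000 - 0.756000)/(-1.012073 - (-0.446025)) = 0.945111; f(s_2) = -0.049798
s_3 = 0.945111 - (-0.049798)·(0.945111 - 0.516000)/(-0.049798 - (-1.012073)) = 0.967318; f(s_3) = -0.005741

0.96732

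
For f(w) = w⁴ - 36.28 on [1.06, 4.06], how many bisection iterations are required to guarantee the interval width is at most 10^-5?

19

Initial width b − a = 4.06 − 1.06 = 3.000000.
After n steps the width is (b−a)/2^n; need (b−a)/2^n ≤ 10^-5.
So n ≥ log₂(3.000000/10^-5) = log₂(300000.0000) ≈ 18.1946.
Hence n = 19.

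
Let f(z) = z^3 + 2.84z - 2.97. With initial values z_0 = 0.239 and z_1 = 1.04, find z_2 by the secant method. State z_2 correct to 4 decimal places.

Secant update: z_(k+1) = z_k − f(z_k)·(z_k − z_(k-1))/(f(z_k) − f(z_(k-1))).
f(z_0) = -2.277588, f(z_1) = 1.108464
z_2 = 1.040000 - (1.108464)·(1.040000 - 0.239000)/(1.108464 - (-2.277588)) = 0.777783; f(z_2) = -0.290578

0.7778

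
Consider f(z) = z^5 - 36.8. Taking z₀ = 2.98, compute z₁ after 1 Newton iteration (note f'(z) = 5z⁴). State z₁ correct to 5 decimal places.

z_0 = 2.980000: f = 198.207282, f' = 394.307521 → z_1 = 2.980000 - (198.207282)/(394.307521) = 2.477328

2.47733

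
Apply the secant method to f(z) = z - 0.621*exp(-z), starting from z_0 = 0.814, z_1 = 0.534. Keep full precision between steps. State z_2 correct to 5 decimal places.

f(z_0) = 0.538846, f(z_1) = 0.169935
z_2 = 0.534000 - (0.169935)·(0.534000 - 0.814000)/(0.169935 - (0.538846)) = 0.405020; f(z_2) = -0.009164

0.40502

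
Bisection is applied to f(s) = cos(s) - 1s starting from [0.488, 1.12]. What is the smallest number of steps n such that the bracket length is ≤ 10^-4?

Initial width b − a = 1.12 − 0.488 = 0.632000.
After n steps the width is (b−a)/2^n; need (b−a)/2^n ≤ 10^-4.
So n ≥ log₂(0.632000/10^-4) = log₂(6320.0000) ≈ 12.6257.
Hence n = 13.

13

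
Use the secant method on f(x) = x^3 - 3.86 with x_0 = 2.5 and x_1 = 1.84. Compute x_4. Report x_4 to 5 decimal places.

Secant update: x_(k+1) = x_k − f(x_k)·(x_k − x_(k-1))/(f(x_k) − f(x_(k-1))).
f(x_0) = 11.765000, f(x_1) = 2.369504
x_2 = 1.840000 - (2.369504)·(1.840000 - 2.500000)/(2.369504 - (11.765000)) = 1.673551; f(x_2) = 0.827235
x_3 = 1.673551 - (0.827235)·(1.673551 - 1.840000)/(0.827235 - (2.369504)) = 1.584272; f(x_3) = 0.116390
x_4 = 1.584272 - (0.116390)·(1.584272 - 1.673551)/(0.116390 - (0.827235)) = 1.569654; f(x_4) = 0.007332

1.56965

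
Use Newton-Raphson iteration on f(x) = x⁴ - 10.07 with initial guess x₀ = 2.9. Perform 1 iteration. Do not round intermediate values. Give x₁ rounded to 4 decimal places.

2.2782

f'(x) = 4x³
x_0 = 2.900000: f = 60.658100, f' = 97.556000 → x_1 = 2.900000 - (60.658100)/(97.556000) = 2.278223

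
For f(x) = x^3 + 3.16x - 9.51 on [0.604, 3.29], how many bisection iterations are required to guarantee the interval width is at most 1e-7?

Initial width b − a = 3.29 − 0.604 = 2.686000.
After n steps the width is (b−a)/2^n; need (b−a)/2^n ≤ 1e-7.
So n ≥ log₂(2.686000/1e-7) = log₂(26860000.0000) ≈ 24.6790.
Hence n = 25.

25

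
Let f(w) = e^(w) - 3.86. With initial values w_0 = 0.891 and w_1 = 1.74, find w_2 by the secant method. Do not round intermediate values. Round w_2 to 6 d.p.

f(w_0) = -1.422434, f(w_1) = 1.837343
w_2 = 1.740000 - (1.837343)·(1.740000 - 0.891000)/(1.837343 - (-1.422434)) = 1.261469; f(w_2) = -0.329396

1.261469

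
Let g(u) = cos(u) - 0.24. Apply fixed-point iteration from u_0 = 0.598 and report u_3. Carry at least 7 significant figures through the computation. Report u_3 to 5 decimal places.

0.58932

u_1 = g(0.598000) = 0.586463
u_2 = g(0.586463) = 0.592903
u_3 = g(0.592903) = 0.589322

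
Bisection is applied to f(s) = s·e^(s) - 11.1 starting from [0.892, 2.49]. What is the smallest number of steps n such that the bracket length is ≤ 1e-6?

Initial width b − a = 2.49 − 0.892 = 1.598000.
After n steps the width is (b−a)/2^n; need (b−a)/2^n ≤ 1e-6.
So n ≥ log₂(1.598000/1e-6) = log₂(1598000.0000) ≈ 20.6078.
Hence n = 21.

21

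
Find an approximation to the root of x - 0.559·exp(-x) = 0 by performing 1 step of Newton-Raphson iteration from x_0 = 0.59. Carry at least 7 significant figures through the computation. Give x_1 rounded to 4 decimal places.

0.3761

f'(x) = 1 + 0.559·exp(-x)
x_0 = 0.590000: f = 0.280131, f' = 1.309869 → x_1 = 0.590000 - (0.280131)/(1.309869) = 0.376138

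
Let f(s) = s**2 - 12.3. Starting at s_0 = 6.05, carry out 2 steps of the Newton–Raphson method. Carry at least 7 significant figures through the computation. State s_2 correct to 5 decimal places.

3.54247

f'(s) = 2s
s_0 = 6.050000: f = 24.302500, f' = 12.100000 → s_1 = 6.050000 - (24.302500)/(12.100000) = 4.041529
s_1 = 4.041529: f = 4.033956, f' = 8.083058 → s_2 = 4.041529 - (4.033956)/(8.083058) = 3.542466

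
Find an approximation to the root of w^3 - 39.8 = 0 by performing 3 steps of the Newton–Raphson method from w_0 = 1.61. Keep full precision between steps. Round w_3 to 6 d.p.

f'(w) = 3w^2
w_0 = 1.610000: f = -35.626719, f' = 7.776300 → w_1 = 1.610000 - (-35.626719)/(7.776300) = 6.191449
w_1 = 6.191449: f = 197.543216, f' = 115.002109 → w_2 = 6.191449 - (197.543216)/(115.002109) = 4.473713
w_2 = 4.473713: f = 49.737377, f' = 60.042325 → w_3 = 4.473713 - (49.737377)/(60.042325) = 3.645341

3.645341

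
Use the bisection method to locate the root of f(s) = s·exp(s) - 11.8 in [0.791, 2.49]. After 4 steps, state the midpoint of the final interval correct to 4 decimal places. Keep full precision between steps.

1.7998

f(0.791000) = -10.055370, f(2.490000) = 18.232578 (opposite signs)
step 1: m = 1.640500, f(m) = -3.338715 < 0 → root in [1.640500, 2.490000]
step 2: m = 2.065250, f(m) = 4.489183 > 0 → root in [1.640500, 2.065250]
step 3: m = 1.852875, f(m) = 0.017878 > 0 → root in [1.640500, 1.852875]
step 4: m = 1.746688, f(m) = -1.781748 < 0 → root in [1.746688, 1.852875]
Midpoint of [1.746688, 1.852875] = 1.799781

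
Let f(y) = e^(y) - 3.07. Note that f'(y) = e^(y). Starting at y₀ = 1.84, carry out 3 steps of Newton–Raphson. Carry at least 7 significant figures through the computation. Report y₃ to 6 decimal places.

1.121873

y_0 = 1.840000: f = 3.226538, f' = 6.296538 → y_1 = 1.840000 - (3.226538)/(6.296538) = 1.327569
y_1 = 1.327569: f = 0.701865, f' = 3.771865 → y_2 = 1.327569 - (0.701865)/(3.771865) = 1.141491
y_2 = 1.141491: f = 0.061432, f' = 3.131432 → y_3 = 1.141491 - (0.061432)/(3.131432) = 1.121873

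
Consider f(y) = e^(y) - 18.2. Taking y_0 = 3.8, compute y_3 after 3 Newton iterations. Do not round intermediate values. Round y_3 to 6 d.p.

Newton update: y ← y − f(y)/f'(y).
f'(y) = e^(y)
y_0 = 3.800000: f = 26.501184, f' = 44.701184 → y_1 = 3.800000 - (26.501184)/(44.701184) = 3.207148
y_1 = 3.207148: f = 6.508518, f' = 24.708518 → y_2 = 3.207148 - (6.508518)/(24.708518) = 2.943736
y_2 = 2.943736: f = 0.786651, f' = 18.986651 → y_3 = 2.943736 - (0.786651)/(18.986651) = 2.902304

2.902304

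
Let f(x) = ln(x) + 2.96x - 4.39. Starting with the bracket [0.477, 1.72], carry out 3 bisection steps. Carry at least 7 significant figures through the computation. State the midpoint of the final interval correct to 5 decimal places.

1.33156

f(0.477000) = -3.718319, f(1.720000) = 1.243524 (opposite signs)
step 1: m = 1.098500, f(m) = -1.044494 < 0 → root in [1.098500, 1.720000]
step 2: m = 1.409250, f(m) = 0.124438 > 0 → root in [1.098500, 1.409250]
step 3: m = 1.253875, f(m) = -0.452291 < 0 → root in [1.253875, 1.409250]
Midpoint of [1.253875, 1.409250] = 1.331562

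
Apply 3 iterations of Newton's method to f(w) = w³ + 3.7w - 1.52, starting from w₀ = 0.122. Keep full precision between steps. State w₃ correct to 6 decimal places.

f'(w) = 3w² + 3.7
w_0 = 0.122000: f = -1.066784, f' = 3.744652 → w_1 = 0.122000 - (-1.066784)/(3.744652) = 0.406882
w_1 = 0.406882: f = 0.052824, f' = 4.196659 → w_2 = 0.406882 - (0.052824)/(4.196659) = 0.394295
w_2 = 0.394295: f = 0.000191, f' = 4.166405 → w_3 = 0.394295 - (0.000191)/(4.166405) = 0.394249

0.394249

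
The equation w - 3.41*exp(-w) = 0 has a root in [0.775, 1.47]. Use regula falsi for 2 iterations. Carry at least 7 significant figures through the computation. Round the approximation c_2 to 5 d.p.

1.11943

False-position update: c = (a·f(b) − b·f(a))/(f(b) − f(a)); replace the endpoint whose sign matches f(c).
f(0.775000) = -0.796000, f(1.470000) = 0.685954
step 1: c = 1.148304, f(c) = 0.066741 > 0 → new bracket [0.775000, 1.148304]
step 2: c = 1.119426, f(c) = 0.006173 > 0 → new bracket [0.775000, 1.119426]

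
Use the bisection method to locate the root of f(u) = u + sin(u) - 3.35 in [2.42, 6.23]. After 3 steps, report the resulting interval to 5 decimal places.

f(2.420000) = -0.269419, f(6.230000) = 2.826840 (opposite signs)
step 1: m = 4.325000, f(m) = 0.049101 > 0 → root in [2.420000, 4.325000]
step 2: m = 3.372500, f(m) = -0.206361 < 0 → root in [3.372500, 4.325000]
step 3: m = 3.848750, f(m) = -0.150925 < 0 → root in [3.848750, 4.325000]

[3.84875, 4.32500]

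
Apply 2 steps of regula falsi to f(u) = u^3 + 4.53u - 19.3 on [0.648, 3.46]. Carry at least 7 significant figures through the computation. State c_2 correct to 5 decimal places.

f(0.648000) = -16.092462, f(3.460000) = 37.795536
step 1: c = 1.487742, f(c) = -9.267598 < 0 → new bracket [1.487742, 3.460000]
step 2: c = 1.876116, f(c) = -4.197624 < 0 → new bracket [1.876116, 3.460000]

1.87612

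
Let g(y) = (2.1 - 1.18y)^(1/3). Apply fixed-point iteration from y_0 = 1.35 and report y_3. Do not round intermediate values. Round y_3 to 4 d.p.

0.9511

y_1 = g(1.350000) = 0.797387
y_2 = g(0.797387) = 1.050441
y_3 = g(1.050441) = 0.951145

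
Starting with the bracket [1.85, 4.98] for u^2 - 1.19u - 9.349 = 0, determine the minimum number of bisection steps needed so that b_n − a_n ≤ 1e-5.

19

Initial width b − a = 4.98 − 1.85 = 3.130000.
After n steps the width is (b−a)/2^n; need (b−a)/2^n ≤ 1e-5.
So n ≥ log₂(3.130000/1e-5) = log₂(313000.0000) ≈ 18.2558.
Hence n = 19.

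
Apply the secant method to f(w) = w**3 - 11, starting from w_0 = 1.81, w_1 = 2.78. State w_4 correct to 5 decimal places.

f(w_0) = -5.070259, f(w_1) = 10.484952
w_2 = 2.780000 - (10.484952)·(2.780000 - 1.810000)/(10.484952 - (-5.070259)) = 2.126174; f(w_2) = -1.388386
w_3 = 2.126174 - (-1.388386)·(2.126174 - 2.780000)/(-1.388386 - (10.484952)) = 2.202628; f(w_3) = -0.313799
w_4 = 2.202628 - (-0.313799)·(2.202628 - 2.126174)/(-0.313799 - (-1.388386)) = 2.224954; f(w_4) = 0.014453

2.22495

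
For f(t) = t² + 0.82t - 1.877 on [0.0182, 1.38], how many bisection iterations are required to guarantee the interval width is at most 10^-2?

8

Initial width b − a = 1.38 − 0.0182 = 1.361800.
After n steps the width is (b−a)/2^n; need (b−a)/2^n ≤ 10^-2.
So n ≥ log₂(1.361800/10^-2) = log₂(136.1800) ≈ 7.0894.
Hence n = 8.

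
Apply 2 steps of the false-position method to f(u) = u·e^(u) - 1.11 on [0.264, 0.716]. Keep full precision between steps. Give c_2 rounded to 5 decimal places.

False-position update: c = (a·f(b) − b·f(a))/(f(b) − f(a)); replace the endpoint whose sign matches f(c).
f(0.264000) = -0.766238, f(0.716000) = 0.355102
step 1: c = 0.572862, f(c) = -0.094123 < 0 → new bracket [0.572862, 0.716000]
step 2: c = 0.602853, f(c) = -0.008392 < 0 → new bracket [0.602853, 0.716000]

0.60285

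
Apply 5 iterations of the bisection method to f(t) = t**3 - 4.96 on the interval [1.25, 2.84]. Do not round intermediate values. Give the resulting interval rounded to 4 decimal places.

f(1.250000) = -3.006875, f(2.840000) = 17.946304 (opposite signs)
step 1: m = 2.045000, f(m) = 3.592241 > 0 → root in [1.250000, 2.045000]
step 2: m = 1.647500, f(m) = -0.488263 < 0 → root in [1.647500, 2.045000]
step 3: m = 1.846250, f(m) = 1.333200 > 0 → root in [1.647500, 1.846250]
step 4: m = 1.746875, f(m) = 0.370715 > 0 → root in [1.647500, 1.746875]
step 5: m = 1.697188, f(m) = -0.071344 < 0 → root in [1.697188, 1.746875]

[1.6972, 1.7469]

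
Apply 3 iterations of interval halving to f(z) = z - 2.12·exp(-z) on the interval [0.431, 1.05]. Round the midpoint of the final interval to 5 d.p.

f(0.431000) = -0.946701, f(1.050000) = 0.308132 (opposite signs)
step 1: m = 0.740500, f(m) = -0.270476 < 0 → root in [0.740500, 1.050000]
step 2: m = 0.895250, f(m) = 0.029218 > 0 → root in [0.740500, 0.895250]
step 3: m = 0.817875, f(m) = -0.117826 < 0 → root in [0.817875, 0.895250]
Midpoint of [0.817875, 0.895250] = 0.856563

0.85656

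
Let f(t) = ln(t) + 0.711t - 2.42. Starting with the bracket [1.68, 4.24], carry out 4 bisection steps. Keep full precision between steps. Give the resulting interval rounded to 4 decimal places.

f(1.680000) = -0.706726, f(4.240000) = 2.039203 (opposite signs)
step 1: m = 2.960000, f(m) = 0.769749 > 0 → root in [1.680000, 2.960000]
step 2: m = 2.320000, f(m) = 0.071087 > 0 → root in [1.680000, 2.320000]
step 3: m = 2.000000, f(m) = -0.304853 < 0 → root in [2.000000, 2.320000]
step 4: m = 2.160000, f(m) = -0.114132 < 0 → root in [2.160000, 2.320000]

[2.1600, 2.3200]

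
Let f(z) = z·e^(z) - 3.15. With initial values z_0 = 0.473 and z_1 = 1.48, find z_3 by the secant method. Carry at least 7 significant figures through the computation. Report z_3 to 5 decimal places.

f(z_0) = -2.390929, f(z_1) = 3.351560
z_2 = 1.480000 - (3.351560)·(1.480000 - 0.473000)/(3.351560 - (-2.390929)) = 0.892272; f(z_2) = -0.972259
z_3 = 0.892272 - (-0.972259)·(0.892272 - 1.480000)/(-0.972259 - (3.351560)) = 1.024429; f(z_3) = -0.296447

1.02443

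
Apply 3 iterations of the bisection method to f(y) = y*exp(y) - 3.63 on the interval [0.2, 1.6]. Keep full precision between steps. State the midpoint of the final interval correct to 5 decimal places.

f(0.200000) = -3.385719, f(1.600000) = 4.294852 (opposite signs)
step 1: m = 0.900000, f(m) = -1.416357 < 0 → root in [0.900000, 1.600000]
step 2: m = 1.250000, f(m) = 0.732929 > 0 → root in [0.900000, 1.250000]
step 3: m = 1.075000, f(m) = -0.480258 < 0 → root in [1.075000, 1.250000]
Midpoint of [1.075000, 1.250000] = 1.162500

1.16250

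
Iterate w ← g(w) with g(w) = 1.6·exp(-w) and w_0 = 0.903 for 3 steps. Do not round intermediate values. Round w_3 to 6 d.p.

w_1 = g(0.903000) = 0.648563
w_2 = g(0.648563) = 0.836475
w_3 = g(0.836475) = 0.693176

0.693176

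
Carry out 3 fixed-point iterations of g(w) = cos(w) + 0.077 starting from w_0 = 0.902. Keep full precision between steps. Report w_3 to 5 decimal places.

0.74167

w_1 = g(0.902000) = 0.697042
w_2 = g(0.697042) = 0.843744
w_3 = g(0.843744) = 0.741670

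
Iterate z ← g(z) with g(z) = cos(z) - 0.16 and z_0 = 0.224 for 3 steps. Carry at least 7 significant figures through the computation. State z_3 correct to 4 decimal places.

0.7049

z_1 = g(0.224000) = 0.815017
z_2 = g(0.815017) = 0.525856
z_3 = g(0.525856) = 0.704894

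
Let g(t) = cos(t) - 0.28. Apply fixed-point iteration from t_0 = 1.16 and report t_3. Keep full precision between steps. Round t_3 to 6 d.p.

t_1 = g(1.160000) = 0.119340
t_2 = g(0.119340) = 0.712887
t_3 = g(0.712887) = 0.476477

0.476477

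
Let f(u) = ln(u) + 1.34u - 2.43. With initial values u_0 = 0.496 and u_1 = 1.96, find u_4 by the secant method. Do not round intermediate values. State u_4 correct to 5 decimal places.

f(u_0) = -2.466539, f(u_1) = 0.869344
u_2 = 1.960000 - (0.869344)·(1.960000 - 0.496000)/(0.869344 - (-2.466539)) = 1.578476; f(u_2) = 0.141617
u_3 = 1.578476 - (0.141617)·(1.578476 - 1.960000)/(0.141617 - (0.869344)) = 1.504230; f(u_3) = -0.006050
u_4 = 1.504230 - (-0.006050)·(1.504230 - 1.578476)/(-0.006050 - (0.141617)) = 1.507272; f(u_4) = 0.000046

1.50727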